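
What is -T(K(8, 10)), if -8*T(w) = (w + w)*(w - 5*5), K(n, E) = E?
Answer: -75/2 ≈ -37.500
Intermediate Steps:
T(w) = -w*(-25 + w)/4 (T(w) = -(w + w)*(w - 5*5)/8 = -2*w*(w - 25)/8 = -2*w*(-25 + w)/8 = -w*(-25 + w)/4)
-T(K(8, 10)) = -10*(25 - 1*10)/4 = -10*(25 - 10)/4 = -10*15/4 = -1*75/2 = -75/2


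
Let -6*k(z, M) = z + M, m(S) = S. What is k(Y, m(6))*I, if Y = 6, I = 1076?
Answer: -2152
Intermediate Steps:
k(z, M) = -M/6 - z/6 (k(z, M) = -(z + M)/6 = -(M + z)/6 = -M/6 - z/6)
k(Y, m(6))*I = (-⅙*6 - ⅙*6)*1076 = (-1 - 1)*1076 = -2*1076 = -2152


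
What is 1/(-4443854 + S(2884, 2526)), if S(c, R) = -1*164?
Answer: -1/4444018 ≈ -2.2502e-7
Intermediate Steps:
S(c, R) = -164
1/(-4443854 + S(2884, 2526)) = 1/(-4443854 - 164) = 1/(-4444018) = -1/4444018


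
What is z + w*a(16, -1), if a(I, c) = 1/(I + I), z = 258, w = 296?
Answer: 1069/4 ≈ 267.25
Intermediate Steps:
a(I, c) = 1/(2*I)
z + w*a(16, -1) = 258 + 296*((½)/16) = 258 + 296*((½)*(1/16)) = 258 + 296*(1/32) = 258 + 37/4 = 1069/4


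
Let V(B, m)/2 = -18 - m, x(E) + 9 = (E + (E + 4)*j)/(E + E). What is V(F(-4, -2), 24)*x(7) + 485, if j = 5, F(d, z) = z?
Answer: 869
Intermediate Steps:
x(E) = -9 + (20 + 6*E)/(2*E) (x(E) = -9 + (E + (E + 4)*5)/(E + E) = -9 + (E + (4 + E)*5)/((2*E)) = -9 + (E + (20 + 5*E))*(1/(2*E)) = -9 + (20 + 6*E)*(1/(2*E)) = -9 + (20 + 6*E)/(2*E))
V(B, m) = -36 - 2*m (V(B, m) = 2*(-18 - m) = -36 - 2*m)
V(F(-4, -2), 24)*x(7) + 485 = (-36 - 2*24)*(-6 + 10/7) + 485 = (-36 - 48)*(-6 + 10*(⅐)) + 485 = -84*(-6 + 10/7) + 485 = -84*(-32/7) + 485 = 384 + 485 = 869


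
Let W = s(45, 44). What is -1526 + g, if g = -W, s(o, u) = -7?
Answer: -1519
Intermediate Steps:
W = -7
g = 7 (g = -1*(-7) = 7)
-1526 + g = -1526 + 7 = -1519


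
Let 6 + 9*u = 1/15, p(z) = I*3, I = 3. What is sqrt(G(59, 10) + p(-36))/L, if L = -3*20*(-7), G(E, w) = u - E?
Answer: I*sqrt(102585)/18900 ≈ 0.016946*I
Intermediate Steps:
p(z) = 9 (p(z) = 3*3 = 9)
u = -89/135 (u = -2/3 + (1/9)/15 = -2/3 + (1/9)*(1/15) = -2/3 + 1/135 = -89/135 ≈ -0.65926)
G(E, w) = -89/135 - E
L = 420 (L = -60*(-7) = 420)
sqrt(G(59, 10) + p(-36))/L = sqrt((-89/135 - 1*59) + 9)/420 = sqrt((-89/135 - 59) + 9)*(1/420) = sqrt(-8054/135 + 9)*(1/420) = sqrt(-6839/135)*(1/420) = (I*sqrt(102585)/45)*(1/420) = I*sqrt(102585)/18900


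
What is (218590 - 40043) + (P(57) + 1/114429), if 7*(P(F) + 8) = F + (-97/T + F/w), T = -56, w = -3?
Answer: 1144118569067/6408024 ≈ 1.7854e+5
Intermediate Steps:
P(F) = -3039/392 + 2*F/21 (P(F) = -8 + (F + (-97/(-56) + F/(-3)))/7 = -8 + (F + (-97*(-1/56) + F*(-⅓)))/7 = -8 + (F + (97/56 - F/3))/7 = -8 + (97/56 + 2*F/3)/7 = -8 + (97/392 + 2*F/21) = -3039/392 + 2*F/21)
(218590 - 40043) + (P(57) + 1/114429) = (218590 - 40043) + ((-3039/392 + (2/21)*57) + 1/114429) = 178547 + ((-3039/392 + 38/7) + 1/114429) = 178547 + (-911/392 + 1/114429) = 178547 - 14892061/6408024 = 1144118569067/6408024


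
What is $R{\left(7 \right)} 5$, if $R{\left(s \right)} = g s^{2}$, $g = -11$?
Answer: $-2695$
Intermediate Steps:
$R{\left(s \right)} = - 11 s^{2}$
$R{\left(7 \right)} 5 = - 11 \cdot 7^{2} \cdot 5 = \left(-11\right) 49 \cdot 5 = \left(-539\right) 5 = -2695$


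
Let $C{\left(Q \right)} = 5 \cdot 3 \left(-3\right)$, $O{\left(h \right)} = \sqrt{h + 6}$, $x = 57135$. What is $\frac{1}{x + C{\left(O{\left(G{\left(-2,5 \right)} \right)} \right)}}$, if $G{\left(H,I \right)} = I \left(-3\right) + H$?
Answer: $\frac{1}{57090} \approx 1.7516 \cdot 10^{-5}$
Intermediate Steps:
$G{\left(H,I \right)} = H - 3 I$ ($G{\left(H,I \right)} = - 3 I + H = H - 3 I$)
$O{\left(h \right)} = \sqrt{6 + h}$
$C{\left(Q \right)} = -45$ ($C{\left(Q \right)} = 15 \left(-3\right) = -45$)
$\frac{1}{x + C{\left(O{\left(G{\left(-2,5 \right)} \right)} \right)}} = \frac{1}{57135 - 45} = \frac{1}{57090}$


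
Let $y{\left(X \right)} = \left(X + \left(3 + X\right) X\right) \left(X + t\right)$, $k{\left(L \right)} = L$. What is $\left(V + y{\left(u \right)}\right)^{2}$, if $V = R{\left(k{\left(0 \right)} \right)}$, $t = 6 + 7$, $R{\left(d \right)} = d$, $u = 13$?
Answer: $33016516$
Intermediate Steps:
$t = 13$
$y{\left(X \right)} = \left(13 + X\right) \left(X + X \left(3 + X\right)\right)$ ($y{\left(X \right)} = \left(X + \left(3 + X\right) X\right) \left(X + 13\right) = \left(X + X \left(3 + X\right)\right) \left(13 + X\right) = \left(13 + X\right) \left(X + X \left(3 + X\right)\right)$)
$V = 0$
$\left(V + y{\left(u \right)}\right)^{2} = \left(0 + 13 \left(52 + 13^{2} + 17 \cdot 13\right)\right)^{2} = \left(0 + 13 \left(52 + 169 + 221\right)\right)^{2} = \left(0 + 13 \cdot 442\right)^{2} = \left(0 + 5746\right)^{2} = 5746^{2} = 33016516$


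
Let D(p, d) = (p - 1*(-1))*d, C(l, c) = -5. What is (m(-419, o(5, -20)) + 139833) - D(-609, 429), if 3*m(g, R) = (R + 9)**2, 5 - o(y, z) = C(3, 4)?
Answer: 1202356/3 ≈ 4.0079e+5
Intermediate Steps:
D(p, d) = d*(1 + p) (D(p, d) = (p + 1)*d = (1 + p)*d = d*(1 + p))
o(y, z) = 10 (o(y, z) = 5 - 1*(-5) = 5 + 5 = 10)
m(g, R) = (9 + R)**2/3 (m(g, R) = (R + 9)**2/3 = (9 + R)**2/3)
(m(-419, o(5, -20)) + 139833) - D(-609, 429) = ((9 + 10)**2/3 + 139833) - 429*(1 - 609) = ((1/3)*19**2 + 139833) - 429*(-608) = ((1/3)*361 + 139833) - 1*(-260832) = (361/3 + 139833) + 260832 = 419860/3 + 260832 = 1202356/3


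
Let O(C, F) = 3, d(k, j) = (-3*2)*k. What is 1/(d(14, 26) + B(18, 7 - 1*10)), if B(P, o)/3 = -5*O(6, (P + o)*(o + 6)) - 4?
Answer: -1/141 ≈ -0.0070922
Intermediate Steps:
d(k, j) = -6*k
B(P, o) = -57 (B(P, o) = 3*(-5*3 - 4) = 3*(-15 - 4) = 3*(-19) = -57)
1/(d(14, 26) + B(18, 7 - 1*10)) = 1/(-6*14 - 57) = 1/(-84 - 57) = 1/(-141) = -1/141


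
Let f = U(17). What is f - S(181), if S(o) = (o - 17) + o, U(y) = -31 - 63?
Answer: -439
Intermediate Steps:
U(y) = -94
f = -94
S(o) = -17 + 2*o (S(o) = (-17 + o) + o = -17 + 2*o)
f - S(181) = -94 - (-17 + 2*181) = -94 - (-17 + 362) = -94 - 1*345 = -94 - 345 = -439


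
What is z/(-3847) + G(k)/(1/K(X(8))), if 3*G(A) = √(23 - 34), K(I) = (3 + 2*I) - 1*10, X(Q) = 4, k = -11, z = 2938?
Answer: -2938/3847 + I*√11/3 ≈ -0.76371 + 1.1055*I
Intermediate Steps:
K(I) = -7 + 2*I (K(I) = (3 + 2*I) - 10 = -7 + 2*I)
G(A) = I*√11/3 (G(A) = √(23 - 34)/3 = √(-11)/3 = (I*√11)/3 = I*√11/3)
z/(-3847) + G(k)/(1/K(X(8))) = 2938/(-3847) + (I*√11/3)/(1/(-7 + 2*4)) = 2938*(-1/3847) + (I*√11/3)/(1/(-7 + 8)) = -2938/3847 + (I*√11/3)/(1/1) = -2938/3847 + (I*√11/3)/1 = -2938/3847 + (I*√11/3)*1 = -2938/3847 + I*√11/3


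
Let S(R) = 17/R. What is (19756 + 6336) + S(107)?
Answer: 2791861/107 ≈ 26092.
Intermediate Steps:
(19756 + 6336) + S(107) = (19756 + 6336) + 17/107 = 26092 + 17*(1/107) = 26092 + 17/107 = 2791861/107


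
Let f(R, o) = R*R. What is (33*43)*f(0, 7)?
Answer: 0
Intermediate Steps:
f(R, o) = R²
(33*43)*f(0, 7) = (33*43)*0² = 1419*0 = 0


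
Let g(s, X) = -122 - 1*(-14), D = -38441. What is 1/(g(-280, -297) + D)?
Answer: -1/38549 ≈ -2.5941e-5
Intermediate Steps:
g(s, X) = -108 (g(s, X) = -122 + 14 = -108)
1/(g(-280, -297) + D) = 1/(-108 - 38441) = 1/(-38549) = -1/38549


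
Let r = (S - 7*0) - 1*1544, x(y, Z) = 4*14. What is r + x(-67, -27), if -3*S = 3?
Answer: -1489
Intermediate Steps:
S = -1 (S = -1/3*3 = -1)
x(y, Z) = 56
r = -1545 (r = (-1 - 7*0) - 1*1544 = (-1 + 0) - 1544 = -1 - 1544 = -1545)
r + x(-67, -27) = -1545 + 56 = -1489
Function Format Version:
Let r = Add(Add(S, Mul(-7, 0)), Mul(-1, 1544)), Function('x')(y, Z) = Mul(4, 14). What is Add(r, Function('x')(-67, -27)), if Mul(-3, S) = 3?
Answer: -1489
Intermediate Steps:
S = -1 (S = Mul(Rational(-1, 3), 3) = -1)
Function('x')(y, Z) = 56
r = -1545 (r = Add(Add(-1, Mul(-7, 0)), Mul(-1, 1544)) = Add(Add(-1, 0), -1544) = Add(-1, -1544) = -1545)
Add(r, Function('x')(-67, -27)) = Add(-1545, 56) = -1489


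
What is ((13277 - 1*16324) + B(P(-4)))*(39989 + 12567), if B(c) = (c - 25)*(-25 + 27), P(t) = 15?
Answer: -161189252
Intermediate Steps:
B(c) = -50 + 2*c (B(c) = (-25 + c)*2 = -50 + 2*c)
((13277 - 1*16324) + B(P(-4)))*(39989 + 12567) = ((13277 - 1*16324) + (-50 + 2*15))*(39989 + 12567) = ((13277 - 16324) + (-50 + 30))*52556 = (-3047 - 20)*52556 = -3067*52556 = -161189252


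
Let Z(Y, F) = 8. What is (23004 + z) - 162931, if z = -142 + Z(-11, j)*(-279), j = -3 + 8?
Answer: -142301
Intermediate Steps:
j = 5
z = -2374 (z = -142 + 8*(-279) = -142 - 2232 = -2374)
(23004 + z) - 162931 = (23004 - 2374) - 162931 = 20630 - 162931 = -142301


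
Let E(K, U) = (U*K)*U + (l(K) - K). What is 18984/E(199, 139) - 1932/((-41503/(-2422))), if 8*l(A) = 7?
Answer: -59940500472/531664441 ≈ -112.74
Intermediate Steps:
l(A) = 7/8 (l(A) = (1/8)*7 = 7/8)
E(K, U) = 7/8 - K + K*U**2 (E(K, U) = (U*K)*U + (7/8 - K) = (K*U)*U + (7/8 - K) = K*U**2 + (7/8 - K) = 7/8 - K + K*U**2)
18984/E(199, 139) - 1932/((-41503/(-2422))) = 18984/(7/8 - 1*199 + 199*139**2) - 1932/((-41503/(-2422))) = 18984/(7/8 - 199 + 199*19321) - 1932/((-41503*(-1/2422))) = 18984/(7/8 - 199 + 3844879) - 1932/5929/346 = 18984/(30757447/8) - 1932*346/5929 = 18984*(8/30757447) - 95496/847 = 21696/4393921 - 95496/847 = -59940500472/531664441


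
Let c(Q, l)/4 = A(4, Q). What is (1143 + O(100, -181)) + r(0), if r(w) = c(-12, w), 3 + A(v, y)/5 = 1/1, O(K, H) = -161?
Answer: 942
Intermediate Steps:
A(v, y) = -10 (A(v, y) = -15 + 5/1 = -15 + 5*1 = -15 + 5 = -10)
c(Q, l) = -40 (c(Q, l) = 4*(-10) = -40)
r(w) = -40
(1143 + O(100, -181)) + r(0) = (1143 - 161) - 40 = 982 - 40 = 942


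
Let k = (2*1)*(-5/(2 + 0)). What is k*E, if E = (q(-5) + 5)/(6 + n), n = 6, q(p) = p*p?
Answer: -25/2 ≈ -12.500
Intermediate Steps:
q(p) = p**2
E = 5/2 (E = ((-5)**2 + 5)/(6 + 6) = (25 + 5)/12 = 30*(1/12) = 5/2 ≈ 2.5000)
k = -5 (k = 2*(-5/2) = -5)
k*E = -5*5/2 = -25/2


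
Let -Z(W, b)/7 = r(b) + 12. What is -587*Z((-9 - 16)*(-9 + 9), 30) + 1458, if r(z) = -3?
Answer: 38439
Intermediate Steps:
Z(W, b) = -63 (Z(W, b) = -7*(-3 + 12) = -7*9 = -63)
-587*Z((-9 - 16)*(-9 + 9), 30) + 1458 = -587*(-63) + 1458 = 36981 + 1458 = 38439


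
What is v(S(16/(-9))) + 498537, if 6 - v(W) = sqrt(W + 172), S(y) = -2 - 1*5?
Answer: 498543 - sqrt(165) ≈ 4.9853e+5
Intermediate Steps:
S(y) = -7 (S(y) = -2 - 5 = -7)
v(W) = 6 - sqrt(172 + W) (v(W) = 6 - sqrt(W + 172) = 6 - sqrt(172 + W))
v(S(16/(-9))) + 498537 = (6 - sqrt(172 - 7)) + 498537 = (6 - sqrt(165)) + 498537 = 498543 - sqrt(165)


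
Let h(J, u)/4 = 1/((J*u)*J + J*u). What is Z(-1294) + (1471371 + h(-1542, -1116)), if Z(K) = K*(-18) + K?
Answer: 990052779865121/662965938 ≈ 1.4934e+6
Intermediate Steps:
Z(K) = -17*K (Z(K) = -18*K + K = -17*K)
h(J, u) = 4/(J*u + u*J²) (h(J, u) = 4/((J*u)*J + J*u) = 4/(u*J² + J*u) = 4/(J*u + u*J²))
Z(-1294) + (1471371 + h(-1542, -1116)) = -17*(-1294) + (1471371 + 4/(-1542*(-1116)*(1 - 1542))) = 21998 + (1471371 + 4*(-1/1542)*(-1/1116)/(-1541)) = 21998 + (1471371 + 4*(-1/1542)*(-1/1116)*(-1/1541)) = 21998 + (1471371 - 1/662965938) = 21998 + 975468855160997/662965938 = 990052779865121/662965938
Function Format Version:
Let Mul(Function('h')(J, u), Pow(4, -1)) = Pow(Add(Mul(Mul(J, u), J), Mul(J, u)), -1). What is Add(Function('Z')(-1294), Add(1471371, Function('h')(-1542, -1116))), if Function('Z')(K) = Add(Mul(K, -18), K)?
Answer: Rational(990052779865121, 662965938) ≈ 1.4934e+6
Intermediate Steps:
Function('Z')(K) = Mul(-17, K) (Function('Z')(K) = Add(Mul(-18, K), K) = Mul(-17, K))
Function('h')(J, u) = Mul(4, Pow(Add(Mul(J, u), Mul(u, Pow(J, 2))), -1)) (Function('h')(J, u) = Mul(4, Pow(Add(Mul(Mul(J, u), J), Mul(J, u)), -1)) = Mul(4, Pow(Add(Mul(u, Pow(J, 2)), Mul(J, u)), -1)) = Mul(4, Pow(Add(Mul(J, u), Mul(u, Pow(J, 2))), -1)))
Add(Function('Z')(-1294), Add(1471371, Function('h')(-1542, -1116))) = Add(Mul(-17, -1294), Add(1471371, Mul(4, Pow(-1542, -1), Pow(-1116, -1), Pow(Add(1, -1542), -1)))) = Add(21998, Add(1471371, Mul(4, Rational(-1, 1542), Rational(-1, 1116), Pow(-1541, -1)))) = Add(21998, Add(1471371, Mul(4, Rational(-1, 1542), Rational(-1, 1116), Rational(-1, 1541)))) = Add(21998, Add(1471371, Rational(-1, 662965938))) = Add(21998, Rational(975468855160997, 662965938)) = Rational(990052779865121, 662965938)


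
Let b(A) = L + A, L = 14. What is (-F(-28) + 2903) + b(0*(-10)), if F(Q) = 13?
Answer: 2904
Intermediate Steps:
b(A) = 14 + A
(-F(-28) + 2903) + b(0*(-10)) = (-1*13 + 2903) + (14 + 0*(-10)) = (-13 + 2903) + (14 + 0) = 2890 + 14 = 2904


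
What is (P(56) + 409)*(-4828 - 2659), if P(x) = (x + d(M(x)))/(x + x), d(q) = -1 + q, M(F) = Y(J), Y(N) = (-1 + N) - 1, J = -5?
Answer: -21457742/7 ≈ -3.0654e+6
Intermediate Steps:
Y(N) = -2 + N
M(F) = -7 (M(F) = -2 - 5 = -7)
P(x) = (-8 + x)/(2*x) (P(x) = (x + (-1 - 7))/(x + x) = (x - 8)/((2*x)) = (-8 + x)*(1/(2*x)) = (-8 + x)/(2*x))
(P(56) + 409)*(-4828 - 2659) = ((1/2)*(-8 + 56)/56 + 409)*(-4828 - 2659) = ((1/2)*(1/56)*48 + 409)*(-7487) = (3/7 + 409)*(-7487) = (2866/7)*(-7487) = -21457742/7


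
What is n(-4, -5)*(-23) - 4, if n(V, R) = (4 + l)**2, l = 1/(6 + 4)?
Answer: -39063/100 ≈ -390.63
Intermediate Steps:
l = 1/10 ≈ 0.10000
n(V, R) = 1681/100 (n(V, R) = (4 + 1/10)**2 = (41/10)**2 = 1681/100)
n(-4, -5)*(-23) - 4 = (1681/100)*(-23) - 4 = -38663/100 - 4 = -39063/100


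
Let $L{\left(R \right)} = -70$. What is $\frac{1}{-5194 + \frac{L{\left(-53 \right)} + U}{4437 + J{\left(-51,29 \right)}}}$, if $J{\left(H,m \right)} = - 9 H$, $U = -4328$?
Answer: $- \frac{816}{4239037} \approx -0.0001925$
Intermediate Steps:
$\frac{1}{-5194 + \frac{L{\left(-53 \right)} + U}{4437 + J{\left(-51,29 \right)}}} = \frac{1}{-5194 + \frac{-70 - 4328}{4437 - -459}} = \frac{1}{-5194 - \frac{4398}{4437 + 459}} = \frac{1}{-5194 - \frac{4398}{4896}} = \frac{1}{-5194 - \frac{733}{816}} = \frac{1}{- \frac{4239037}{816}} = - \frac{816}{4239037}$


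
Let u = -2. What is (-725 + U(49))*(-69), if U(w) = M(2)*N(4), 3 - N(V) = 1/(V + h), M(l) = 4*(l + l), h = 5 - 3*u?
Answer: 233933/5 ≈ 46787.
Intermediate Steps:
h = 11 (h = 5 - 3*(-2) = 5 + 6 = 11)
M(l) = 8*l (M(l) = 4*(2*l) = 8*l)
N(V) = 3 - 1/(11 + V) (N(V) = 3 - 1/(V + 11) = 3 - 1/(11 + V))
U(w) = 704/15 (U(w) = (8*2)*((32 + 3*4)/(11 + 4)) = 16*((32 + 12)/15) = 16*((1/15)*44) = 16*(44/15) = 704/15)
(-725 + U(49))*(-69) = (-725 + 704/15)*(-69) = -10171/15*(-69) = 233933/5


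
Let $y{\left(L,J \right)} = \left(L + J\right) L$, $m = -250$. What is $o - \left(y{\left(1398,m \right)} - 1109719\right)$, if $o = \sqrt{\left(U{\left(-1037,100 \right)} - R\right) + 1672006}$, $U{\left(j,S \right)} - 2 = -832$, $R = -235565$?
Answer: $-495185 + \sqrt{1906741} \approx -4.938 \cdot 10^{5}$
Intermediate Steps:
$U{\left(j,S \right)} = -830$ ($U{\left(j,S \right)} = 2 - 832 = -830$)
$y{\left(L,J \right)} = L \left(J + L\right)$ ($y{\left(L,J \right)} = \left(J + L\right) L = L \left(J + L\right)$)
$o = \sqrt{1906741}$ ($o = \sqrt{\left(-830 - -235565\right) + 1672006} = \sqrt{\left(-830 + 235565\right) + 1672006} = \sqrt{234735 + 1672006} = \sqrt{1906741} \approx 1380.8$)
$o - \left(y{\left(1398,m \right)} - 1109719\right) = \sqrt{1906741} - \left(1398 \left(-250 + 1398\right) - 1109719\right) = \sqrt{1906741} - \left(1398 \cdot 1148 - 1109719\right) = \sqrt{1906741} - \left(1604904 - 1109719\right) = \sqrt{1906741} - 495185 = -495185 + \sqrt{1906741}$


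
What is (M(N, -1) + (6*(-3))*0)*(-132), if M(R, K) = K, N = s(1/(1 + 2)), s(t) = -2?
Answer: 132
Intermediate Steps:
N = -2
(M(N, -1) + (6*(-3))*0)*(-132) = (-1 + (6*(-3))*0)*(-132) = (-1 - 18*0)*(-132) = (-1 + 0)*(-132) = -1*(-132) = 132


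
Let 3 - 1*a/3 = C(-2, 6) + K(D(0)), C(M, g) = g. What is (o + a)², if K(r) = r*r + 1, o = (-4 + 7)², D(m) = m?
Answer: 9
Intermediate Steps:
o = 9 (o = 3² = 9)
K(r) = 1 + r² (K(r) = r² + 1 = 1 + r²)
a = -12 (a = 9 - 3*(6 + (1 + 0²)) = 9 - 3*(6 + (1 + 0)) = 9 - 3*(6 + 1) = 9 - 3*7 = 9 - 21 = -12)
(o + a)² = (9 - 12)² = (-3)² = 9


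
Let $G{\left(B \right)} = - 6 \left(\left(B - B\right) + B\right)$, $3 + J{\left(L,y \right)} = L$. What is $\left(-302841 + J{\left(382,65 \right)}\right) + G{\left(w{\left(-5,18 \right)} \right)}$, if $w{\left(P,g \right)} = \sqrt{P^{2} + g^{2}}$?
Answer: $-302462 - 6 \sqrt{349} \approx -3.0257 \cdot 10^{5}$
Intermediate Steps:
$J{\left(L,y \right)} = -3 + L$
$G{\left(B \right)} = - 6 B$ ($G{\left(B \right)} = - 6 \left(0 + B\right) = - 6 B$)
$\left(-302841 + J{\left(382,65 \right)}\right) + G{\left(w{\left(-5,18 \right)} \right)} = \left(-302841 + \left(-3 + 382\right)\right) - 6 \sqrt{\left(-5\right)^{2} + 18^{2}} = \left(-302841 + 379\right) - 6 \sqrt{25 + 324} = -302462 - 6 \sqrt{349}$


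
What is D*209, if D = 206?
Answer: 43054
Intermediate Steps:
D*209 = 206*209 = 43054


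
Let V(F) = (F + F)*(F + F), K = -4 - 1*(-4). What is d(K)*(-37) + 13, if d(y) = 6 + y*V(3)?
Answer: -209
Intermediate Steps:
K = 0 (K = -4 + 4 = 0)
V(F) = 4*F**2 (V(F) = (2*F)*(2*F) = 4*F**2)
d(y) = 6 + 36*y (d(y) = 6 + y*(4*3**2) = 6 + y*(4*9) = 6 + y*36 = 6 + 36*y)
d(K)*(-37) + 13 = (6 + 36*0)*(-37) + 13 = (6 + 0)*(-37) + 13 = 6*(-37) + 13 = -222 + 13 = -209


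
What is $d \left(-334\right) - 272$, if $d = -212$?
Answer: $70536$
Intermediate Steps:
$d \left(-334\right) - 272 = \left(-212\right) \left(-334\right) - 272 = 70808 - 272 = 70536$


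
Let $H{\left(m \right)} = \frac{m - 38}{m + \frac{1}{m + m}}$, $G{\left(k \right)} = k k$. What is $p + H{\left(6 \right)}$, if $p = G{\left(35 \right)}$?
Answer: $\frac{89041}{73} \approx 1219.7$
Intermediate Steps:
$G{\left(k \right)} = k^{2}$
$H{\left(m \right)} = \frac{-38 + m}{m + \frac{1}{2 m}}$
$p = 1225$ ($p = 35^{2} = 1225$)
$p + H{\left(6 \right)} = 1225 + 2 \cdot 6 \frac{1}{1 + 2 \cdot 6^{2}} \left(-38 + 6\right) = 1225 + 2 \cdot 6 \frac{1}{1 + 2 \cdot 36} \left(-32\right) = 1225 + 2 \cdot 6 \frac{1}{1 + 72} \left(-32\right) = 1225 + 2 \cdot 6 \cdot \frac{1}{73} \left(-32\right) = 1225 - \frac{384}{73} = \frac{89041}{73}$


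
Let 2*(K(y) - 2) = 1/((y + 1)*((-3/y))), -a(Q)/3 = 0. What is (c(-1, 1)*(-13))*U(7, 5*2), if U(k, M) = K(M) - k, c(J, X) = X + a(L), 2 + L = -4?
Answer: 2210/33 ≈ 66.970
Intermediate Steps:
L = -6 (L = -2 - 4 = -6)
a(Q) = 0 (a(Q) = -3*0 = 0)
K(y) = 2 - y/(6*(1 + y)) (K(y) = 2 + (1/((y + 1)*((-3/y))))/2 = 2 + ((-y/3)/(1 + y))/2 = 2 + (-y/(3*(1 + y)))/2 = 2 - y/(6*(1 + y)))
c(J, X) = X (c(J, X) = X + 0 = X)
U(k, M) = -k + (12 + 11*M)/(6*(1 + M)) (U(k, M) = (12 + 11*M)/(6*(1 + M)) - k = -k + (12 + 11*M)/(6*(1 + M)))
(c(-1, 1)*(-13))*U(7, 5*2) = (1*(-13))*((2 + 11*(5*2)/6 - 1*7*(1 + 5*2))/(1 + 5*2)) = -13*(2 + (11/6)*10 - 1*7*(1 + 10))/(1 + 10) = -13*(2 + 55/3 - 1*7*11)/11 = -13*(2 + 55/3 - 77)/11 = -13*(-170)/(11*3) = -13*(-170/33) = 2210/33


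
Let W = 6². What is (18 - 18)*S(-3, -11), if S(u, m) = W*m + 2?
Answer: 0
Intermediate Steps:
W = 36
S(u, m) = 2 + 36*m (S(u, m) = 36*m + 2 = 2 + 36*m)
(18 - 18)*S(-3, -11) = (18 - 18)*(2 + 36*(-11)) = 0*(2 - 396) = 0*(-394) = 0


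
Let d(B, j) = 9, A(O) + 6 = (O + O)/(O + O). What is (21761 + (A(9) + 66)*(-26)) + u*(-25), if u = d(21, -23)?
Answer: 19950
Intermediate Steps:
A(O) = -5 (A(O) = -6 + (O + O)/(O + O) = -6 + (2*O)/((2*O)) = -6 + (2*O)*(1/(2*O)) = -6 + 1 = -5)
u = 9
(21761 + (A(9) + 66)*(-26)) + u*(-25) = (21761 + (-5 + 66)*(-26)) + 9*(-25) = (21761 + 61*(-26)) - 225 = (21761 - 1586) - 225 = 20175 - 225 = 19950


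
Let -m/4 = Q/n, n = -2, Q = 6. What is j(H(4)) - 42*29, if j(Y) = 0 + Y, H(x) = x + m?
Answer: -1202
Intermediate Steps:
m = 12 (m = -24/(-2) = -24*(-1)/2 = -4*(-3) = 12)
H(x) = 12 + x (H(x) = x + 12 = 12 + x)
j(Y) = Y
j(H(4)) - 42*29 = (12 + 4) - 42*29 = 16 - 1218 = -1202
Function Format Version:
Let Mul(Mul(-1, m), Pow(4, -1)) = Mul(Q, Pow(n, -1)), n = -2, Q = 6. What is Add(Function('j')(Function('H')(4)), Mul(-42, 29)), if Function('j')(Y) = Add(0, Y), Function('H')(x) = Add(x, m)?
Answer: -1202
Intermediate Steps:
m = 12 (m = Mul(-4, Mul(6, Pow(-2, -1))) = Mul(-4, Mul(6, Rational(-1, 2))) = Mul(-4, -3) = 12)
Function('H')(x) = Add(12, x) (Function('H')(x) = Add(x, 12) = Add(12, x))
Function('j')(Y) = Y
Add(Function('j')(Function('H')(4)), Mul(-42, 29)) = Add(Add(12, 4), Mul(-42, 29)) = Add(16, -1218) = -1202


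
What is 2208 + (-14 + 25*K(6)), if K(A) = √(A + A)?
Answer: 2194 + 50*√3 ≈ 2280.6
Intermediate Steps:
K(A) = √2*√A (K(A) = √(2*A) = √2*√A)
2208 + (-14 + 25*K(6)) = 2208 + (-14 + 25*(√2*√6)) = 2208 + (-14 + 25*(2*√3)) = 2208 + (-14 + 50*√3) = 2194 + 50*√3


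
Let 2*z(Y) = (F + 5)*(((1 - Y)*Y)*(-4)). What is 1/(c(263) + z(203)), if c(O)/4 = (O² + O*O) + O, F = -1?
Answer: 1/882452 ≈ 1.1332e-6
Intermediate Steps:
z(Y) = -8*Y*(1 - Y) (z(Y) = ((-1 + 5)*(((1 - Y)*Y)*(-4)))/2 = (4*((Y*(1 - Y))*(-4)))/2 = (4*(-4*Y*(1 - Y)))/2 = (-16*Y*(1 - Y))/2 = -8*Y*(1 - Y))
c(O) = 4*O + 8*O² (c(O) = 4*((O² + O*O) + O) = 4*((O² + O²) + O) = 4*(2*O² + O) = 4*(O + 2*O²) = 4*O + 8*O²)
1/(c(263) + z(203)) = 1/(4*263*(1 + 2*263) + 8*203*(-1 + 203)) = 1/(4*263*(1 + 526) + 8*203*202) = 1/(4*263*527 + 328048) = 1/(554404 + 328048) = 1/882452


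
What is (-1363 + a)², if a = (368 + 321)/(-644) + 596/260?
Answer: 3249457042072081/1752259600 ≈ 1.8544e+6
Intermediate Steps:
a = 51171/41860 (a = 689*(-1/644) + 596*(1/260) = -689/644 + 149/65 = 51171/41860 ≈ 1.2224)
(-1363 + a)² = (-1363 + 51171/41860)² = (-57004009/41860)² = 3249457042072081/1752259600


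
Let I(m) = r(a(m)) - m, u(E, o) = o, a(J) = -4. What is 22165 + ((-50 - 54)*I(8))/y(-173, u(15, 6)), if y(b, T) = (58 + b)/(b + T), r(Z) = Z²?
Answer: 2410031/115 ≈ 20957.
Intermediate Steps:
y(b, T) = (58 + b)/(T + b)
I(m) = 16 - m (I(m) = (-4)² - m = 16 - m)
22165 + ((-50 - 54)*I(8))/y(-173, u(15, 6)) = 22165 + ((-50 - 54)*(16 - 1*8))/(((58 - 173)/(6 - 173))) = 22165 + (-104*(16 - 8))/((-115/(-167))) = 22165 + (-104*8)/((-1/167*(-115))) = 22165 - 832/115/167 = 22165 - 832*167/115 = 22165 - 138944/115 = 2410031/115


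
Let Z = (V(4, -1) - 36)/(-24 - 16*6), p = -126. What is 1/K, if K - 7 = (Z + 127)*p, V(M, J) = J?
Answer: -20/320677 ≈ -6.2368e-5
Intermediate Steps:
Z = 37/120 (Z = (-1 - 36)/(-24 - 16*6) = -37/(-24 - 96) = -37/(-120) = -37*(-1/120) = 37/120 ≈ 0.30833)
K = -320677/20 (K = 7 + (37/120 + 127)*(-126) = 7 + (15277/120)*(-126) = 7 - 320817/20 = -320677/20 ≈ -16034.)
1/K = 1/(-320677/20) = -20/320677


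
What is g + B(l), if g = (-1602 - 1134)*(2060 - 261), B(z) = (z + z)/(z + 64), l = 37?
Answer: -497128390/101 ≈ -4.9221e+6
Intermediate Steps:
B(z) = 2*z/(64 + z) (B(z) = (2*z)/(64 + z) = 2*z/(64 + z))
g = -4922064 (g = -2736*1799 = -4922064)
g + B(l) = -4922064 + 2*37/(64 + 37) = -4922064 + 2*37/101 = -4922064 + 2*37*(1/101) = -4922064 + 74/101 = -497128390/101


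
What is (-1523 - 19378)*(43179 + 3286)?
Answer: -971164965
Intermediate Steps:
(-1523 - 19378)*(43179 + 3286) = -20901*46465 = -971164965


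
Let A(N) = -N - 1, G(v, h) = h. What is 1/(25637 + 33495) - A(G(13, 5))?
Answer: 354793/59132 ≈ 6.0000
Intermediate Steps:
A(N) = -1 - N
1/(25637 + 33495) - A(G(13, 5)) = 1/(25637 + 33495) - (-1 - 1*5) = 1/59132 - (-1 - 5) = 1/59132 - 1*(-6) = 1/59132 + 6 = 354793/59132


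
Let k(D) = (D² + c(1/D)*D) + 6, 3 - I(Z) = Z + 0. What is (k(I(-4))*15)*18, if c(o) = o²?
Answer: 104220/7 ≈ 14889.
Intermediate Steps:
I(Z) = 3 - Z (I(Z) = 3 - (Z + 0) = 3 - Z)
k(D) = 6 + 1/D + D² (k(D) = (D² + (1/D)²*D) + 6 = (D² + D/D²) + 6 = (D² + 1/D) + 6 = (1/D + D²) + 6 = 6 + 1/D + D²)
(k(I(-4))*15)*18 = ((6 + 1/(3 - 1*(-4)) + (3 - 1*(-4))²)*15)*18 = ((6 + 1/(3 + 4) + (3 + 4)²)*15)*18 = ((6 + 1/7 + 7²)*15)*18 = ((6 + ⅐ + 49)*15)*18 = ((386/7)*15)*18 = (5790/7)*18 = 104220/7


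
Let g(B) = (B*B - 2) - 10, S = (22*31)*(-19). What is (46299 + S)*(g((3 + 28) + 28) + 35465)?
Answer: 1298098494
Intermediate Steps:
S = -12958 (S = 682*(-19) = -12958)
g(B) = -12 + B**2 (g(B) = (B**2 - 2) - 10 = (-2 + B**2) - 10 = -12 + B**2)
(46299 + S)*(g((3 + 28) + 28) + 35465) = (46299 - 12958)*((-12 + ((3 + 28) + 28)**2) + 35465) = 33341*((-12 + (31 + 28)**2) + 35465) = 33341*((-12 + 59**2) + 35465) = 33341*((-12 + 3481) + 35465) = 33341*(3469 + 35465) = 33341*38934 = 1298098494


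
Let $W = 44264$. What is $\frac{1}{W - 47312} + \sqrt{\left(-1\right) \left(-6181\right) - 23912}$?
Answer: $- \frac{1}{3048} + i \sqrt{17731} \approx -0.00032808 + 133.16 i$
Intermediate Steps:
$\frac{1}{W - 47312} + \sqrt{\left(-1\right) \left(-6181\right) - 23912} = \frac{1}{44264 - 47312} + \sqrt{\left(-1\right) \left(-6181\right) - 23912} = \frac{1}{-3048} + \sqrt{6181 - 23912} = - \frac{1}{3048} + \sqrt{-17731} = - \frac{1}{3048} + i \sqrt{17731}$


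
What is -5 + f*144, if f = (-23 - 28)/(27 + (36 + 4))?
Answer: -7679/67 ≈ -114.61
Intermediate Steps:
f = -51/67 (f = -51/(27 + 40) = -51/67 ≈ -0.76119)
-5 + f*144 = -5 - 51/67*144 = -5 - 7344/67 = -7679/67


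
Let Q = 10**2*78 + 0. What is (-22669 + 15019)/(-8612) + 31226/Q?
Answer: 3159503/645900 ≈ 4.8916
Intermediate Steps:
Q = 7800 (Q = 100*78 + 0 = 7800 + 0 = 7800)
(-22669 + 15019)/(-8612) + 31226/Q = (-22669 + 15019)/(-8612) + 31226/7800 = -7650*(-1/8612) + 31226*(1/7800) = 3825/4306 + 1201/300 = 3159503/645900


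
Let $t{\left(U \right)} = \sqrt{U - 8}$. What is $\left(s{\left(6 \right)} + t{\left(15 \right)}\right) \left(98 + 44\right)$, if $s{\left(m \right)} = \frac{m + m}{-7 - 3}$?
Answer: $- \frac{852}{5} + 142 \sqrt{7} \approx 205.3$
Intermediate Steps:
$t{\left(U \right)} = \sqrt{-8 + U}$
$s{\left(m \right)} = - \frac{m}{5}$ ($s{\left(m \right)} = \frac{2 m}{-10} = 2 m \left(- \frac{1}{10}\right) = - \frac{m}{5}$)
$\left(s{\left(6 \right)} + t{\left(15 \right)}\right) \left(98 + 44\right) = \left(\left(- \frac{1}{5}\right) 6 + \sqrt{-8 + 15}\right) \left(98 + 44\right) = \left(- \frac{6}{5} + \sqrt{7}\right) 142 = - \frac{852}{5} + 142 \sqrt{7}$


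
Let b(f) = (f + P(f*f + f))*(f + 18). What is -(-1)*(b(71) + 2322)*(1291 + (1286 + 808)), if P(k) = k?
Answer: 1569316465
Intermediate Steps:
b(f) = (18 + f)*(f² + 2*f) (b(f) = (f + (f*f + f))*(f + 18) = (f + (f² + f))*(18 + f) = (f + (f + f²))*(18 + f) = (f² + 2*f)*(18 + f) = (18 + f)*(f² + 2*f))
-(-1)*(b(71) + 2322)*(1291 + (1286 + 808)) = -(-1)*(71*(36 + 71² + 20*71) + 2322)*(1291 + (1286 + 808)) = -(-1)*(71*(36 + 5041 + 1420) + 2322)*(1291 + 2094) = -(-1)*(71*6497 + 2322)*3385 = -(-1)*(461287 + 2322)*3385 = -(-1)*463609*3385 = -(-1)*1569316465 = -1*(-1569316465) = 1569316465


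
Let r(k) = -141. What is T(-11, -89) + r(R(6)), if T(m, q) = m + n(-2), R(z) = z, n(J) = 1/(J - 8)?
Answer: -1521/10 ≈ -152.10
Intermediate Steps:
n(J) = 1/(-8 + J)
T(m, q) = -1/10 + m (T(m, q) = m + 1/(-8 - 2) = m + 1/(-10) = m - 1/10 = -1/10 + m)
T(-11, -89) + r(R(6)) = (-1/10 - 11) - 141 = -111/10 - 141 = -1521/10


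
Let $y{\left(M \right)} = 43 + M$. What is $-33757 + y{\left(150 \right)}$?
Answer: $-33564$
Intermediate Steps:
$-33757 + y{\left(150 \right)} = -33757 + \left(43 + 150\right) = -33757 + 193 = -33564$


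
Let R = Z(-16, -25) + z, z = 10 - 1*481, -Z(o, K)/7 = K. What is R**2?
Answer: 87616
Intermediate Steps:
Z(o, K) = -7*K
z = -471 (z = 10 - 481 = -471)
R = -296 (R = -7*(-25) - 471 = 175 - 471 = -296)
R**2 = (-296)**2 = 87616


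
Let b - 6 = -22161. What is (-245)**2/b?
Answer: -1715/633 ≈ -2.7093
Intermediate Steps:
b = -22155 (b = 6 - 22161 = -22155)
(-245)**2/b = (-245)**2/(-22155) = 60025*(-1/22155) = -1715/633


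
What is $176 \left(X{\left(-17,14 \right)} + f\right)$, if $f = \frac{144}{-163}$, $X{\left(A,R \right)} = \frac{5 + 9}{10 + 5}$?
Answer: $\frac{21472}{2445} \approx 8.782$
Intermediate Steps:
$X{\left(A,R \right)} = \frac{14}{15}$
$f = - \frac{144}{163}$ ($f = 144 \left(- \frac{1}{163}\right) = - \frac{144}{163} \approx -0.88344$)
$176 \left(X{\left(-17,14 \right)} + f\right) = 176 \left(\frac{14}{15} - \frac{144}{163}\right) = 176 \cdot \frac{122}{2445} = \frac{21472}{2445}$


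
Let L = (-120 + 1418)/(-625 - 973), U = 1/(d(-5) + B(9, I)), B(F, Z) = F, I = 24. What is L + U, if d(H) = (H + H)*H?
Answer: -37492/47141 ≈ -0.79532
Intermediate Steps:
d(H) = 2*H**2 (d(H) = (2*H)*H = 2*H**2)
U = 1/59 (U = 1/(2*(-5)**2 + 9) = 1/(2*25 + 9) = 1/(50 + 9) = 1/59 ≈ 0.016949)
L = -649/799 (L = 1298/(-1598) = 1298*(-1/1598) = -649/799 ≈ -0.81227)
L + U = -649/799 + 1/59 = -37492/47141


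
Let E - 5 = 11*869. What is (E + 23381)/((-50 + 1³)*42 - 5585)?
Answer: -32945/7643 ≈ -4.3105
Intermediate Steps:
E = 9564 (E = 5 + 11*869 = 5 + 9559 = 9564)
(E + 23381)/((-50 + 1³)*42 - 5585) = (9564 + 23381)/((-50 + 1³)*42 - 5585) = 32945/((-50 + 1)*42 - 5585) = 32945/(-49*42 - 5585) = 32945/(-2058 - 5585) = 32945/(-7643) = 32945*(-1/7643) = -32945/7643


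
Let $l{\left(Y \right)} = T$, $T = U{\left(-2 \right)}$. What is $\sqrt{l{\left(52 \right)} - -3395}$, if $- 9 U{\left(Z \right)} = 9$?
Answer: $\sqrt{3394} \approx 58.258$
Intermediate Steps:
$U{\left(Z \right)} = -1$ ($U{\left(Z \right)} = \left(- \frac{1}{9}\right) 9 = -1$)
$T = -1$
$l{\left(Y \right)} = -1$
$\sqrt{l{\left(52 \right)} - -3395} = \sqrt{-1 - -3395} = \sqrt{-1 + 3395} = \sqrt{3394}$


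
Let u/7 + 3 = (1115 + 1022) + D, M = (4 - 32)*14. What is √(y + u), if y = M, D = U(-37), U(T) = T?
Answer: √14287 ≈ 119.53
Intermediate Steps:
D = -37
M = -392 (M = -28*14 = -392)
y = -392
u = 14679 (u = -21 + 7*((1115 + 1022) - 37) = -21 + 7*(2137 - 37) = -21 + 7*2100 = -21 + 14700 = 14679)
√(y + u) = √(-392 + 14679) = √14287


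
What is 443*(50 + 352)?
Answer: 178086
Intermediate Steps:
443*(50 + 352) = 443*402 = 178086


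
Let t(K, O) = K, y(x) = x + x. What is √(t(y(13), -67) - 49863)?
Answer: I*√49837 ≈ 223.24*I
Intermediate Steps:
y(x) = 2*x
√(t(y(13), -67) - 49863) = √(2*13 - 49863) = √(26 - 49863) = √(-49837) = I*√49837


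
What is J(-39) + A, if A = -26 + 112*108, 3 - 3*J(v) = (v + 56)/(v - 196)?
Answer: 8510072/705 ≈ 12071.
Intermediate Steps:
J(v) = 1 - (56 + v)/(3*(-196 + v)) (J(v) = 1 - (v + 56)/(3*(v - 196)) = 1 - (56 + v)/(3*(-196 + v)))
A = 12070 (A = -26 + 12096 = 12070)
J(-39) + A = 2*(-322 - 39)/(3*(-196 - 39)) + 12070 = (⅔)*(-361)/(-235) + 12070 = (⅔)*(-1/235)*(-361) + 12070 = 722/705 + 12070 = 8510072/705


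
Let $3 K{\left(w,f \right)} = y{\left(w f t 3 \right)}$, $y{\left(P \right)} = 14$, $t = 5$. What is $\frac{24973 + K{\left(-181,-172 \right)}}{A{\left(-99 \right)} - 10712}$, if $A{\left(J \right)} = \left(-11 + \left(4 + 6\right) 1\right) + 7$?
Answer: $- \frac{74933}{32118} \approx -2.3331$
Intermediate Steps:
$K{\left(w,f \right)} = \frac{14}{3}$ ($K{\left(w,f \right)} = \frac{1}{3} \cdot 14 = \frac{14}{3}$)
$A{\left(J \right)} = 6$ ($A{\left(J \right)} = \left(-11 + 10 \cdot 1\right) + 7 = \left(-11 + 10\right) + 7 = -1 + 7 = 6$)
$\frac{24973 + K{\left(-181,-172 \right)}}{A{\left(-99 \right)} - 10712} = \frac{24973 + \frac{14}{3}}{6 - 10712} = \frac{74933}{3 \left(-10706\right)} = \frac{74933}{3} \left(- \frac{1}{10706}\right) = - \frac{74933}{32118}$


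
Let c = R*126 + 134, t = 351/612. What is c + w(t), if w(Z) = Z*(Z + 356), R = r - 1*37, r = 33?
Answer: -765247/4624 ≈ -165.49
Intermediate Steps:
R = -4 (R = 33 - 1*37 = 33 - 37 = -4)
t = 39/68 (t = 351*(1/612) = 39/68 ≈ 0.57353)
c = -370 (c = -4*126 + 134 = -504 + 134 = -370)
w(Z) = Z*(356 + Z)
c + w(t) = -370 + 39*(356 + 39/68)/68 = -370 + (39/68)*(24247/68) = -370 + 945633/4624 = -765247/4624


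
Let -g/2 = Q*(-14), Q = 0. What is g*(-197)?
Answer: 0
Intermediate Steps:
g = 0 (g = -0*(-14) = -2*0 = 0)
g*(-197) = 0*(-197) = 0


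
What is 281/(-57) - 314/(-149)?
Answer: -23971/8493 ≈ -2.8224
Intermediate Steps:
281/(-57) - 314/(-149) = 281*(-1/57) - 314*(-1/149) = -281/57 + 314/149 = -23971/8493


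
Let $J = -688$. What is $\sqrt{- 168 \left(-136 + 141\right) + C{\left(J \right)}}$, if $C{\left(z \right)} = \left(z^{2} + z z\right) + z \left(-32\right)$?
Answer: $2 \sqrt{241966} \approx 983.8$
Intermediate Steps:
$C{\left(z \right)} = - 32 z + 2 z^{2}$ ($C{\left(z \right)} = \left(z^{2} + z^{2}\right) - 32 z = 2 z^{2} - 32 z = - 32 z + 2 z^{2}$)
$\sqrt{- 168 \left(-136 + 141\right) + C{\left(J \right)}} = \sqrt{- 168 \left(-136 + 141\right) + 2 \left(-688\right) \left(-16 - 688\right)} = \sqrt{\left(-168\right) 5 + 2 \left(-688\right) \left(-704\right)} = \sqrt{-840 + 968704} = \sqrt{967864} = 2 \sqrt{241966}$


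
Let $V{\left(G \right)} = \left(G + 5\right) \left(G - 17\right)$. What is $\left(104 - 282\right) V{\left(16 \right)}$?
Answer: $3738$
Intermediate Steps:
$V{\left(G \right)} = \left(-17 + G\right) \left(5 + G\right)$ ($V{\left(G \right)} = \left(5 + G\right) \left(-17 + G\right) = \left(-17 + G\right) \left(5 + G\right)$)
$\left(104 - 282\right) V{\left(16 \right)} = \left(104 - 282\right) \left(-85 + 16^{2} - 192\right) = - 178 \left(-85 + 256 - 192\right) = \left(-178\right) \left(-21\right) = 3738$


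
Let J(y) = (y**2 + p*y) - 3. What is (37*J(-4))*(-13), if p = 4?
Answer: 1443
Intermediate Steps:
J(y) = -3 + y**2 + 4*y (J(y) = (y**2 + 4*y) - 3 = -3 + y**2 + 4*y)
(37*J(-4))*(-13) = (37*(-3 + (-4)**2 + 4*(-4)))*(-13) = (37*(-3 + 16 - 16))*(-13) = (37*(-3))*(-13) = -111*(-13) = 1443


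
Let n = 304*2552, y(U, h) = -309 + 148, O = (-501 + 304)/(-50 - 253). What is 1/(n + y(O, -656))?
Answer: 1/775647 ≈ 1.2892e-6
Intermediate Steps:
O = 197/303 (O = -197/(-303) = -197*(-1/303) = 197/303 ≈ 0.65016)
y(U, h) = -161
n = 775808
1/(n + y(O, -656)) = 1/(775808 - 161) = 1/775647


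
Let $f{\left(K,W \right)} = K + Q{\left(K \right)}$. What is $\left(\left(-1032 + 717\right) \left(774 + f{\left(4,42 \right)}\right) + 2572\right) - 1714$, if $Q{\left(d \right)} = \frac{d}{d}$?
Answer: $-244527$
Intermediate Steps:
$Q{\left(d \right)} = 1$
$f{\left(K,W \right)} = 1 + K$ ($f{\left(K,W \right)} = K + 1 = 1 + K$)
$\left(\left(-1032 + 717\right) \left(774 + f{\left(4,42 \right)}\right) + 2572\right) - 1714 = \left(\left(-1032 + 717\right) \left(774 + \left(1 + 4\right)\right) + 2572\right) - 1714 = \left(- 315 \left(774 + 5\right) + 2572\right) - 1714 = \left(\left(-315\right) 779 + 2572\right) - 1714 = \left(-245385 + 2572\right) - 1714 = -242813 - 1714 = -244527$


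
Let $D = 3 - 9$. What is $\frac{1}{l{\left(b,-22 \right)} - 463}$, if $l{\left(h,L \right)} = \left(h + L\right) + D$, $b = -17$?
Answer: $- \frac{1}{508} \approx -0.0019685$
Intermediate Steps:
$D = -6$ ($D = 3 - 9 = -6$)
$l{\left(h,L \right)} = -6 + L + h$ ($l{\left(h,L \right)} = \left(h + L\right) - 6 = \left(L + h\right) - 6 = -6 + L + h$)
$\frac{1}{l{\left(b,-22 \right)} - 463} = \frac{1}{\left(-6 - 22 - 17\right) - 463} = \frac{1}{-45 - 463} = \frac{1}{-508} = - \frac{1}{508}$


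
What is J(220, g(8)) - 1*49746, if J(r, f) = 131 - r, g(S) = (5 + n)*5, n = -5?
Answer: -49835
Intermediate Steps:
g(S) = 0 (g(S) = (5 - 5)*5 = 0*5 = 0)
J(220, g(8)) - 1*49746 = (131 - 1*220) - 1*49746 = (131 - 220) - 49746 = -89 - 49746 = -49835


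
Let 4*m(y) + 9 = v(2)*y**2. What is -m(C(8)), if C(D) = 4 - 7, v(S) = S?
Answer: -9/4 ≈ -2.2500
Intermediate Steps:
C(D) = -3
m(y) = -9/4 + y**2/2 (m(y) = -9/4 + (2*y**2)/4 = -9/4 + y**2/2)
-m(C(8)) = -(-9/4 + (1/2)*(-3)**2) = -(-9/4 + (1/2)*9) = -(-9/4 + 9/2) = -1*9/4 = -9/4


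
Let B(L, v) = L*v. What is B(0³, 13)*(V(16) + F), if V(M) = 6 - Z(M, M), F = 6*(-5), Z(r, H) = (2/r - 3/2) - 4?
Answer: 0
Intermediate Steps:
Z(r, H) = -11/2 + 2/r (Z(r, H) = (2/r - 3*½) - 4 = (2/r - 3/2) - 4 = (-3/2 + 2/r) - 4 = -11/2 + 2/r)
F = -30
V(M) = 23/2 - 2/M (V(M) = 6 - (-11/2 + 2/M) = 6 + (11/2 - 2/M) = 23/2 - 2/M)
B(0³, 13)*(V(16) + F) = (0³*13)*((23/2 - 2/16) - 30) = (0*13)*((23/2 - 2*1/16) - 30) = 0*((23/2 - ⅛) - 30) = 0*(91/8 - 30) = 0*(-149/8) = 0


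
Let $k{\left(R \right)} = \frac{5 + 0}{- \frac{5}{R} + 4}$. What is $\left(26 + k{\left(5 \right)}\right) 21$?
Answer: $581$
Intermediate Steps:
$k{\left(R \right)} = \frac{5}{4 - \frac{5}{R}}$
$\left(26 + k{\left(5 \right)}\right) 21 = \left(26 + 5 \cdot 5 \frac{1}{-5 + 4 \cdot 5}\right) 21 = \left(26 + 5 \cdot 5 \frac{1}{-5 + 20}\right) 21 = \left(26 + 5 \cdot 5 \cdot \frac{1}{15}\right) 21 = \left(26 + \frac{5}{3}\right) 21 = \frac{83}{3} \cdot 21 = 581$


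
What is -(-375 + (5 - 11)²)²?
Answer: -114921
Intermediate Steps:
-(-375 + (5 - 11)²)² = -(-375 + (-6)²)² = -(-375 + 36)² = -1*(-339)² = -1*114921 = -114921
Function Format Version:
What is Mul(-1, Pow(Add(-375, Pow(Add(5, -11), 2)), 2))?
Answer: -114921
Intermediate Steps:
Mul(-1, Pow(Add(-375, Pow(Add(5, -11), 2)), 2)) = Mul(-1, Pow(Add(-375, Pow(-6, 2)), 2)) = Mul(-1, Pow(Add(-375, 36), 2)) = Mul(-1, Pow(-339, 2)) = Mul(-1, 114921) = -114921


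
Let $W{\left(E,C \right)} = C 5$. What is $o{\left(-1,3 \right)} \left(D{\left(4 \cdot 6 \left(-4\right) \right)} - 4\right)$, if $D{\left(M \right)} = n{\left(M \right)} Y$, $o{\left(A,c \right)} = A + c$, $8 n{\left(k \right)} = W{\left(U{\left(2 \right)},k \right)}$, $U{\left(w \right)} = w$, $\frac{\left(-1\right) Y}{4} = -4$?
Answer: $-1928$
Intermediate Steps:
$Y = 16$ ($Y = \left(-4\right) \left(-4\right) = 16$)
$W{\left(E,C \right)} = 5 C$
$n{\left(k \right)} = \frac{5 k}{8}$
$D{\left(M \right)} = 10 M$ ($D{\left(M \right)} = \frac{5 M}{8} \cdot 16 = 10 M$)
$o{\left(-1,3 \right)} \left(D{\left(4 \cdot 6 \left(-4\right) \right)} - 4\right) = \left(-1 + 3\right) \left(10 \cdot 4 \cdot 6 \left(-4\right) - 4\right) = 2 \left(10 \cdot 24 \left(-4\right) - 4\right) = 2 \left(10 \left(-96\right) - 4\right) = 2 \left(-960 - 4\right) = 2 \left(-964\right) = -1928$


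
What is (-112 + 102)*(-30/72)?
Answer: 25/6 ≈ 4.1667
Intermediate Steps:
(-112 + 102)*(-30/72) = -(-300)/72 = -10*(-5/12) = 25/6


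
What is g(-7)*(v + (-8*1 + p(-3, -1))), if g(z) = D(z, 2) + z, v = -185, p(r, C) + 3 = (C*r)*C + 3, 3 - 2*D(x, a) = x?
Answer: 392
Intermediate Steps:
D(x, a) = 3/2 - x/2
p(r, C) = r*C**2 (p(r, C) = -3 + ((C*r)*C + 3) = -3 + (r*C**2 + 3) = -3 + (3 + r*C**2) = r*C**2)
g(z) = 3/2 + z/2 (g(z) = (3/2 - z/2) + z = 3/2 + z/2)
g(-7)*(v + (-8*1 + p(-3, -1))) = (3/2 + (1/2)*(-7))*(-185 + (-8*1 - 3*(-1)**2)) = (3/2 - 7/2)*(-185 + (-8 - 3*1)) = -2*(-185 + (-8 - 3)) = -2*(-185 - 11) = -2*(-196) = 392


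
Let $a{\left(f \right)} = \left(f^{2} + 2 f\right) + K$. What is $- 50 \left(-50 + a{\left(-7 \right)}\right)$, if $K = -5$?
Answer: $1000$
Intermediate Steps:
$a{\left(f \right)} = -5 + f^{2} + 2 f$ ($a{\left(f \right)} = \left(f^{2} + 2 f\right) - 5 = -5 + f^{2} + 2 f$)
$- 50 \left(-50 + a{\left(-7 \right)}\right) = - 50 \left(-50 + \left(-5 + \left(-7\right)^{2} + 2 \left(-7\right)\right)\right) = - 50 \left(-50 - -30\right) = - 50 \left(-50 + 30\right) = \left(-50\right) \left(-20\right) = 1000$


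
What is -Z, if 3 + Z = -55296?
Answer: 55299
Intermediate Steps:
Z = -55299 (Z = -3 - 55296 = -55299)
-Z = -1*(-55299) = 55299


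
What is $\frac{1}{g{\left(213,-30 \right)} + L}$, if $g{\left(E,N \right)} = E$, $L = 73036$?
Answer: $\frac{1}{73249} \approx 1.3652 \cdot 10^{-5}$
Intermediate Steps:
$\frac{1}{g{\left(213,-30 \right)} + L} = \frac{1}{213 + 73036} = \frac{1}{73249}$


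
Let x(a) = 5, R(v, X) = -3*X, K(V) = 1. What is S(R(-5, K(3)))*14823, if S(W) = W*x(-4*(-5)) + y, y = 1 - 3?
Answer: -251991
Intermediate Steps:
y = -2
S(W) = -2 + 5*W (S(W) = W*5 - 2 = 5*W - 2 = -2 + 5*W)
S(R(-5, K(3)))*14823 = (-2 + 5*(-3*1))*14823 = (-2 + 5*(-3))*14823 = (-2 - 15)*14823 = -17*14823 = -251991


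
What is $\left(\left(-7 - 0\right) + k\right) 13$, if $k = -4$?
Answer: $-143$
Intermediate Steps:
$\left(\left(-7 - 0\right) + k\right) 13 = \left(\left(-7 - 0\right) - 4\right) 13 = \left(\left(-7 + 0\right) - 4\right) 13 = \left(-7 - 4\right) 13 = \left(-11\right) 13 = -143$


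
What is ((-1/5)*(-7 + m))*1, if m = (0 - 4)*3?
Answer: 19/5 ≈ 3.8000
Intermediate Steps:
m = -12 (m = -4*3 = -12)
((-1/5)*(-7 + m))*1 = ((-1/5)*(-7 - 12))*1 = (-1*1/5*(-19))*1 = -1/5*(-19)*1 = (19/5)*1 = 19/5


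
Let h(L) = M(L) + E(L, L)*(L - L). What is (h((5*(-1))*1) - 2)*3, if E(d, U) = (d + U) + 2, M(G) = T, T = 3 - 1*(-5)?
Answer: 18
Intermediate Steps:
T = 8 (T = 3 + 5 = 8)
M(G) = 8
E(d, U) = 2 + U + d (E(d, U) = (U + d) + 2 = 2 + U + d)
h(L) = 8 (h(L) = 8 + (2 + L + L)*(L - L) = 8 + (2 + 2*L)*0 = 8 + 0 = 8)
(h((5*(-1))*1) - 2)*3 = (8 - 2)*3 = 6*3 = 18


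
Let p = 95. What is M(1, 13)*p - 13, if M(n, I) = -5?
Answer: -488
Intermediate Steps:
M(1, 13)*p - 13 = -5*95 - 13 = -475 - 13 = -488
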